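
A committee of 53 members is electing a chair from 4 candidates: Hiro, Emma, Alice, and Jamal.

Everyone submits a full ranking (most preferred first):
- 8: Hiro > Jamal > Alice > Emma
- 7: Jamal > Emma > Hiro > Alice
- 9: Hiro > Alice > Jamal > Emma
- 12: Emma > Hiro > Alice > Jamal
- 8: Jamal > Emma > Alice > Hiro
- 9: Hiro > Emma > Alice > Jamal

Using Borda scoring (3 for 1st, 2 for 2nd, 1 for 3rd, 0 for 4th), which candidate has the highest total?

Hiro

Hiro: 8×3 + 7×1 + 9×3 + 12×2 + 8×0 + 9×3 = 109
Emma: 8×0 + 7×2 + 9×0 + 12×3 + 8×2 + 9×2 = 84
Alice: 8×1 + 7×0 + 9×2 + 12×1 + 8×1 + 9×1 = 55
Jamal: 8×2 + 7×3 + 9×1 + 12×0 + 8×3 + 9×0 = 70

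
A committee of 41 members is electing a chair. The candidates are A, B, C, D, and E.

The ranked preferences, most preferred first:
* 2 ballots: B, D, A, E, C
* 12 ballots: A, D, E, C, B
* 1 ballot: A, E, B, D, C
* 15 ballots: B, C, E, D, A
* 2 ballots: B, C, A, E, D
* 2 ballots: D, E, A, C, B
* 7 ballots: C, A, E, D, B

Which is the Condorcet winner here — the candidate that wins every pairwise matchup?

C

C vs A: 24–17
C vs B: 21–20
C vs D: 24–17
C vs E: 24–17
C beats every other candidate.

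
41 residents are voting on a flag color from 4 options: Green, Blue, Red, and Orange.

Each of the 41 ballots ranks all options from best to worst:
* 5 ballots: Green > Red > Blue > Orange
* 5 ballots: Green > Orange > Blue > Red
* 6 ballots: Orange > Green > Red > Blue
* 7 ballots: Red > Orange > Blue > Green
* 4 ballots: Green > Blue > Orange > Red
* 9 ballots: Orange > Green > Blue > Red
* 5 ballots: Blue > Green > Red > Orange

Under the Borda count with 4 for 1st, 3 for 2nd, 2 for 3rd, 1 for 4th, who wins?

Green: 5×4 + 5×4 + 6×3 + 7×1 + 4×4 + 9×3 + 5×3 = 123
Blue: 5×2 + 5×2 + 6×1 + 7×2 + 4×3 + 9×2 + 5×4 = 90
Red: 5×3 + 5×1 + 6×2 + 7×4 + 4×1 + 9×1 + 5×2 = 83
Orange: 5×1 + 5×3 + 6×4 + 7×3 + 4×2 + 9×4 + 5×1 = 114

Green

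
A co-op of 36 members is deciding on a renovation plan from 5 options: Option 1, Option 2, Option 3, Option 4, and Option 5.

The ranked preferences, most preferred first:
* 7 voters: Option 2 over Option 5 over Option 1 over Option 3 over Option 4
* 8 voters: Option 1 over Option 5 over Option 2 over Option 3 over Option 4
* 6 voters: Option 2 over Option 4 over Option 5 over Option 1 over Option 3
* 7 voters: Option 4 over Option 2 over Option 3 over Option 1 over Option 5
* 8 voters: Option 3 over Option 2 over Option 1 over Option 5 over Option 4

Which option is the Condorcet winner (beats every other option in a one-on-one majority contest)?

Option 2

Option 2 vs Option 1: 28–8
Option 2 vs Option 3: 28–8
Option 2 vs Option 4: 29–7
Option 2 vs Option 5: 28–8
Option 2 beats every other option.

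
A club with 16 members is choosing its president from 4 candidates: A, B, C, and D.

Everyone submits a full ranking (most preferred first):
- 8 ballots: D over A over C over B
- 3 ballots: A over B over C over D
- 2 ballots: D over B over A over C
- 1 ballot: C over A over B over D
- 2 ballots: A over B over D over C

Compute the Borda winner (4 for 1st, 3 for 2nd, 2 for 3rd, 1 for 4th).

A

A: 8×3 + 3×4 + 2×2 + 1×3 + 2×4 = 51
B: 8×1 + 3×3 + 2×3 + 1×2 + 2×3 = 31
C: 8×2 + 3×2 + 2×1 + 1×4 + 2×1 = 30
D: 8×4 + 3×1 + 2×4 + 1×1 + 2×2 = 48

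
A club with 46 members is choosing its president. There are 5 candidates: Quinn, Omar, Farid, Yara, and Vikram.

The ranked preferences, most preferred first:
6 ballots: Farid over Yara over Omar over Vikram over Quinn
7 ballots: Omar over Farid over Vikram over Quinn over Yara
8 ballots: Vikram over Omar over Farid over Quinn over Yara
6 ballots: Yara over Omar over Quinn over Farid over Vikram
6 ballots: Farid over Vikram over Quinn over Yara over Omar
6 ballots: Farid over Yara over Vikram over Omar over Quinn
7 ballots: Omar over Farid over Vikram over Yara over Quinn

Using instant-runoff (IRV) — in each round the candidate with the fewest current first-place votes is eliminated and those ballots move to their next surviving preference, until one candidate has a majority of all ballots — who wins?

Omar

Round 1: Quinn 0, Omar 14, Farid 18, Yara 6, Vikram 8. Quinn eliminated.
Round 2: Omar 14, Farid 18, Yara 6, Vikram 8. Yara eliminated.
Round 3: Omar 20, Farid 18, Vikram 8. Vikram eliminated.
Round 4: Omar 28, Farid 18. Omar has a majority (≥24).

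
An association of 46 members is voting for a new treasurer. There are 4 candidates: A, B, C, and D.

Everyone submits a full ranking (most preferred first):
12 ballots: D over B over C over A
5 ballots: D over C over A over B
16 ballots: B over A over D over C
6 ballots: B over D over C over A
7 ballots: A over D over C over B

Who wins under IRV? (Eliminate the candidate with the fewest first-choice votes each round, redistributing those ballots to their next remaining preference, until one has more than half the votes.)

Round 1: A 7, B 22, C 0, D 17. C eliminated.
Round 2: A 7, B 22, D 17. A eliminated.
Round 3: B 22, D 24. D has a majority (≥24).

D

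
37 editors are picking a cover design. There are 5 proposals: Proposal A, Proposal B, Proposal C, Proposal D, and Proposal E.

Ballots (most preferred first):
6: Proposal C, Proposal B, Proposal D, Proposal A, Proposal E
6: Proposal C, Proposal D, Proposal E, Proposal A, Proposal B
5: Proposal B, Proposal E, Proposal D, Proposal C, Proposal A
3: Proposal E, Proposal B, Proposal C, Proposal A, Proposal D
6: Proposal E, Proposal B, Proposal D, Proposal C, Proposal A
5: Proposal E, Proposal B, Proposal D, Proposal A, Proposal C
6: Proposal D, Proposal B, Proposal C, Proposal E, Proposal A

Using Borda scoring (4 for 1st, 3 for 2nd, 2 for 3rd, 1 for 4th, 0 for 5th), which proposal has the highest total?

Proposal B

Proposal A: 6×1 + 6×1 + 5×0 + 3×1 + 6×0 + 5×1 + 6×0 = 20
Proposal B: 6×3 + 6×0 + 5×4 + 3×3 + 6×3 + 5×3 + 6×3 = 98
Proposal C: 6×4 + 6×4 + 5×1 + 3×2 + 6×1 + 5×0 + 6×2 = 77
Proposal D: 6×2 + 6×3 + 5×2 + 3×0 + 6×2 + 5×2 + 6×4 = 86
Proposal E: 6×0 + 6×2 + 5×3 + 3×4 + 6×4 + 5×4 + 6×1 = 89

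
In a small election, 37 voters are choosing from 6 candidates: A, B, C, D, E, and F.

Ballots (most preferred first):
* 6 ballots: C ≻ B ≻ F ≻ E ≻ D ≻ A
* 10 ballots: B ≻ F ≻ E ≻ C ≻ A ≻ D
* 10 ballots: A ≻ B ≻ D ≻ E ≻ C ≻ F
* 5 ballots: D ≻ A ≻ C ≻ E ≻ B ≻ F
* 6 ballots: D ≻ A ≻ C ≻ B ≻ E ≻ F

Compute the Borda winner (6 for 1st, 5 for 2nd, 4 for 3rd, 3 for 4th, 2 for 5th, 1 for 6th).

B

A: 6×1 + 10×2 + 10×6 + 5×5 + 6×5 = 141
B: 6×5 + 10×6 + 10×5 + 5×2 + 6×3 = 168
C: 6×6 + 10×3 + 10×2 + 5×4 + 6×4 = 130
D: 6×2 + 10×1 + 10×4 + 5×6 + 6×6 = 128
E: 6×3 + 10×4 + 10×3 + 5×3 + 6×2 = 115
F: 6×4 + 10×5 + 10×1 + 5×1 + 6×1 = 95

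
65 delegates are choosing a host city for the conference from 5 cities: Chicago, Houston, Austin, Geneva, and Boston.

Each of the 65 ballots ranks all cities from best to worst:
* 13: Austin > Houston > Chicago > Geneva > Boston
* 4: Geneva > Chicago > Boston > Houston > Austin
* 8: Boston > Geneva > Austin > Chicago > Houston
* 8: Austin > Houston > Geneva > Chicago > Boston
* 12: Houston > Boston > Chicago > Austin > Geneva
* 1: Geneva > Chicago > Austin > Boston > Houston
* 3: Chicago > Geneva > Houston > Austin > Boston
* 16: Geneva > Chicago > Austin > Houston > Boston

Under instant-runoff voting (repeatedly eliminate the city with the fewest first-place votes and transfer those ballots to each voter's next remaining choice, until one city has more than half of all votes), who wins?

Round 1: Chicago 3, Houston 12, Austin 21, Geneva 21, Boston 8. Chicago eliminated.
Round 2: Houston 12, Austin 21, Geneva 24, Boston 8. Boston eliminated.
Round 3: Houston 12, Austin 21, Geneva 32. Houston eliminated.
Round 4: Austin 33, Geneva 32. Austin has a majority (≥33).

Austin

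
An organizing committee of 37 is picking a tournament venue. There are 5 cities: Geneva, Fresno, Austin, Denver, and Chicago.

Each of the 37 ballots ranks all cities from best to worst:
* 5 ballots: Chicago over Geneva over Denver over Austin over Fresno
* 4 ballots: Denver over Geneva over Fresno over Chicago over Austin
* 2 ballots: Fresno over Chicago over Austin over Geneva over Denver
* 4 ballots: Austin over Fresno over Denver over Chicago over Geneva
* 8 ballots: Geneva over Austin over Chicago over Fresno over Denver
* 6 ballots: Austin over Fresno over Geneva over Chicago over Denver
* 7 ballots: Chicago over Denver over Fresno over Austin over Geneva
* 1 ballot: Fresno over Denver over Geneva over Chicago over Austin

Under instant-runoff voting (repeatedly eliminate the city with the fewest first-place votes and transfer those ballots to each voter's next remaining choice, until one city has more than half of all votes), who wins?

Geneva

Round 1: Geneva 8, Fresno 3, Austin 10, Denver 4, Chicago 12. Fresno eliminated.
Round 2: Geneva 8, Austin 10, Denver 5, Chicago 14. Denver eliminated.
Round 3: Geneva 13, Austin 10, Chicago 14. Austin eliminated.
Round 4: Geneva 19, Chicago 18. Geneva has a majority (≥19).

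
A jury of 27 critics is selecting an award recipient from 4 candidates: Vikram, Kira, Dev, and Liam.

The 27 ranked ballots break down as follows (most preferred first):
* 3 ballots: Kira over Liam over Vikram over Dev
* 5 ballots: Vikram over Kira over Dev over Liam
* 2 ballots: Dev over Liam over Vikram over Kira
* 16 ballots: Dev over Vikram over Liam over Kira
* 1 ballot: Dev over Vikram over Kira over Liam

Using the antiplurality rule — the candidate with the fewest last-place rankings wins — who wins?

Last-place votes: Vikram 0, Kira 18, Dev 3, Liam 6.

Vikram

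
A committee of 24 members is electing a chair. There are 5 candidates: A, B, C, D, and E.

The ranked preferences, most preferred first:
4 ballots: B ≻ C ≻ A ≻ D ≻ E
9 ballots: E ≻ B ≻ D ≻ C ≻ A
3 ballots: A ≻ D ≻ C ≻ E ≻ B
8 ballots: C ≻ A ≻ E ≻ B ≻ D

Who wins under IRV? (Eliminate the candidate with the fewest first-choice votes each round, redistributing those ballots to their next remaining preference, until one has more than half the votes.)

Round 1: A 3, B 4, C 8, D 0, E 9. D eliminated.
Round 2: A 3, B 4, C 8, E 9. A eliminated.
Round 3: B 4, C 11, E 9. B eliminated.
Round 4: C 15, E 9. C has a majority (≥13).

C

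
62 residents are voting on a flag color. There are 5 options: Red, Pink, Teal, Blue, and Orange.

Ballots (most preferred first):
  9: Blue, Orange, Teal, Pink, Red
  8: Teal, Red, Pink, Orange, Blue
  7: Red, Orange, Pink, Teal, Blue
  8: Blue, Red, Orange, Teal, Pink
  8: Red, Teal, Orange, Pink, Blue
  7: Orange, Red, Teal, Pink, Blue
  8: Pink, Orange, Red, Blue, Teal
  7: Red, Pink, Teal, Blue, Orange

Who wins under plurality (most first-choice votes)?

Red

First-place votes: Red 22, Pink 8, Teal 8, Blue 17, Orange 7.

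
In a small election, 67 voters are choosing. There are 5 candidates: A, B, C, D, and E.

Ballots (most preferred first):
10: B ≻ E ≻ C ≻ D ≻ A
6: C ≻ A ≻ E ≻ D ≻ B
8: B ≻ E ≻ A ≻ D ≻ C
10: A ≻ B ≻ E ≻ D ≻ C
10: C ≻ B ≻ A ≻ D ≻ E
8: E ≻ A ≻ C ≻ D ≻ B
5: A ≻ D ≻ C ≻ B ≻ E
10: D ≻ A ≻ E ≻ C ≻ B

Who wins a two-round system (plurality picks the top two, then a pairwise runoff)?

C

Round 1 first-place votes: A 15, B 18, C 16, D 10, E 8. B and C advance.
Runoff: B is ranked above C on 28 ballots, C above B on 39.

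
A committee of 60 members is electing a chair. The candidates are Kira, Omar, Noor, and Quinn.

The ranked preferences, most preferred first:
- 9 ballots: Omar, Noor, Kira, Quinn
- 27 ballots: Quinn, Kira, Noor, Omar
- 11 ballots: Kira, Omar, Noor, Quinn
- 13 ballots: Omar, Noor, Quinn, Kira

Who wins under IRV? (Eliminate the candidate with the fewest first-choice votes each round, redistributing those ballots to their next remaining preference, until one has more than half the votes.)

Omar

Round 1: Kira 11, Omar 22, Noor 0, Quinn 27. Noor eliminated.
Round 2: Kira 11, Omar 22, Quinn 27. Kira eliminated.
Round 3: Omar 33, Quinn 27. Omar has a majority (≥31).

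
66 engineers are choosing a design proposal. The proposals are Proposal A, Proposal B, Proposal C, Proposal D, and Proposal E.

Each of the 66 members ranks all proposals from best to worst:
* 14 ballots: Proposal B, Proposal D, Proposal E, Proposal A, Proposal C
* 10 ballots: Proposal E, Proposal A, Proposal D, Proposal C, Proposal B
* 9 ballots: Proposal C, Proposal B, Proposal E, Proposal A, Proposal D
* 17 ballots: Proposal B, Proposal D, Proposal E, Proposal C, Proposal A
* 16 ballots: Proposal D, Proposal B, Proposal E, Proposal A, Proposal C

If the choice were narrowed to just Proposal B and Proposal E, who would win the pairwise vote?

Proposal B

Proposal B is ranked above Proposal E on 56 ballots; Proposal E above Proposal B on 10.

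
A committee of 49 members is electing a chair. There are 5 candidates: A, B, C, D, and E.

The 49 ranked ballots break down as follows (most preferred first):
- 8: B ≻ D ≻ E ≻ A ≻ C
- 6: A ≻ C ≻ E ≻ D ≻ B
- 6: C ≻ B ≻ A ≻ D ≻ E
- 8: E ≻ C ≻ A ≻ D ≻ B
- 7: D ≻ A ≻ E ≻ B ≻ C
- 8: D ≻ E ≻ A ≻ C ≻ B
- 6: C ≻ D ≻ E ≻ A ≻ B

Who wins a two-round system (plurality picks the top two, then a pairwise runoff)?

Round 1 first-place votes: A 6, B 8, C 12, D 15, E 8. D and C advance.
Runoff: D is ranked above C on 23 ballots, C above D on 26.

C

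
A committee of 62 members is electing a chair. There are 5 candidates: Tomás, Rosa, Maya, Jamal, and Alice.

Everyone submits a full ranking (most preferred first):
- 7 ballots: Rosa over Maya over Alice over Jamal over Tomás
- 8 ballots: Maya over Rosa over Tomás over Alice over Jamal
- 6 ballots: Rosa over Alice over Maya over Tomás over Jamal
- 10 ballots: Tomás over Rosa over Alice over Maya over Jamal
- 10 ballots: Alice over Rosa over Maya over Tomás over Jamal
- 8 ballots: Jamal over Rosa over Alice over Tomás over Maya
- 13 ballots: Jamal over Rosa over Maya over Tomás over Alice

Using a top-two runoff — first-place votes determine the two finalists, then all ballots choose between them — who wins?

Round 1 first-place votes: Tomás 10, Rosa 13, Maya 8, Jamal 21, Alice 10. Jamal and Rosa advance.
Runoff: Jamal is ranked above Rosa on 21 ballots, Rosa above Jamal on 41.

Rosa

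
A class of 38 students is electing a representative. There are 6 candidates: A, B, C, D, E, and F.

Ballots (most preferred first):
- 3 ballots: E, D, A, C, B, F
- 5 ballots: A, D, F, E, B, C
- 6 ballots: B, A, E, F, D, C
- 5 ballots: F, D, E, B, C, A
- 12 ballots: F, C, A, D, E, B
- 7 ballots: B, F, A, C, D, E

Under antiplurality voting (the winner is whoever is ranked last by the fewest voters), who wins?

Last-place votes: A 5, B 12, C 11, D 0, E 7, F 3.

D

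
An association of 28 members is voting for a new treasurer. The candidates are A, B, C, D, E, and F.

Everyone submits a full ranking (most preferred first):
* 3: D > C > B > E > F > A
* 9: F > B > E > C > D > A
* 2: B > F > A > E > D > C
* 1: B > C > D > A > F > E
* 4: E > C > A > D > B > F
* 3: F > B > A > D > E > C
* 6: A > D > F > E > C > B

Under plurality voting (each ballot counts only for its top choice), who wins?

F

First-place votes: A 6, B 3, C 0, D 3, E 4, F 12.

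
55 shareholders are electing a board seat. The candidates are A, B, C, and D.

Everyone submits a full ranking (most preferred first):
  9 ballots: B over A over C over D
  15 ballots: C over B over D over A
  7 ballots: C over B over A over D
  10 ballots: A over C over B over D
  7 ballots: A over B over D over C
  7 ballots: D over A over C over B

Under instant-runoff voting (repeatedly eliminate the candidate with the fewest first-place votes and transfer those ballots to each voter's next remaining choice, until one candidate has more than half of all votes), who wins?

Round 1: A 17, B 9, C 22, D 7. D eliminated.
Round 2: A 24, B 9, C 22. B eliminated.
Round 3: A 33, C 22. A has a majority (≥28).

A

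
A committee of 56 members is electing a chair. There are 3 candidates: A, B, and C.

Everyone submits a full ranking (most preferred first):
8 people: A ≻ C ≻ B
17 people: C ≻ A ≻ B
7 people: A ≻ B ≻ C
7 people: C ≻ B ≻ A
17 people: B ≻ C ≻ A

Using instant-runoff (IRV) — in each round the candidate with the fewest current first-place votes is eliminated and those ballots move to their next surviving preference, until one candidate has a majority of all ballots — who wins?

C

Round 1: A 15, B 17, C 24. A eliminated.
Round 2: B 24, C 32. C has a majority (≥29).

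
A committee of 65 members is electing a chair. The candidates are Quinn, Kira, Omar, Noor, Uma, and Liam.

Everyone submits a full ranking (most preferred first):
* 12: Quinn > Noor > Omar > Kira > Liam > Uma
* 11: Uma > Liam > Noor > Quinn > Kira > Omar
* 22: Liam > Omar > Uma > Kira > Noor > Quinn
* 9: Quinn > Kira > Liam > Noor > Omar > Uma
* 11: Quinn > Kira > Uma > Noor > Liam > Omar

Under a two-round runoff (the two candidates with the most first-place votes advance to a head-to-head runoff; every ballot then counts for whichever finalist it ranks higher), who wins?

Round 1 first-place votes: Quinn 32, Kira 0, Omar 0, Noor 0, Uma 11, Liam 22. Quinn and Liam advance.
Runoff: Quinn is ranked above Liam on 32 ballots, Liam above Quinn on 33.

Liam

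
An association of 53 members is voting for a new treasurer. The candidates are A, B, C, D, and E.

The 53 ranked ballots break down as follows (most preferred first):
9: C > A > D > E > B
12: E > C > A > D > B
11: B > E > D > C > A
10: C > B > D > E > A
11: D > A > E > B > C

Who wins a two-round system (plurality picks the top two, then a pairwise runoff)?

Round 1 first-place votes: A 0, B 11, C 19, D 11, E 12. C and E advance.
Runoff: C is ranked above E on 19 ballots, E above C on 34.

E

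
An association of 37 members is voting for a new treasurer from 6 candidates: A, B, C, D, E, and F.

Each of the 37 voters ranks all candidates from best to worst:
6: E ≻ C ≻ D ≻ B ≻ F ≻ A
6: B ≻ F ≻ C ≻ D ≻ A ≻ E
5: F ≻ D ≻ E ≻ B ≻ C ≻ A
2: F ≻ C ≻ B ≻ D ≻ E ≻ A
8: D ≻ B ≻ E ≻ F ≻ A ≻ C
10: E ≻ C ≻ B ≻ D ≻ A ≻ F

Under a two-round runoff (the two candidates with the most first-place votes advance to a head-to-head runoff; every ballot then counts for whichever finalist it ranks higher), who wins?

D

Round 1 first-place votes: A 0, B 6, C 0, D 8, E 16, F 7. E and D advance.
Runoff: E is ranked above D on 16 ballots, D above E on 21.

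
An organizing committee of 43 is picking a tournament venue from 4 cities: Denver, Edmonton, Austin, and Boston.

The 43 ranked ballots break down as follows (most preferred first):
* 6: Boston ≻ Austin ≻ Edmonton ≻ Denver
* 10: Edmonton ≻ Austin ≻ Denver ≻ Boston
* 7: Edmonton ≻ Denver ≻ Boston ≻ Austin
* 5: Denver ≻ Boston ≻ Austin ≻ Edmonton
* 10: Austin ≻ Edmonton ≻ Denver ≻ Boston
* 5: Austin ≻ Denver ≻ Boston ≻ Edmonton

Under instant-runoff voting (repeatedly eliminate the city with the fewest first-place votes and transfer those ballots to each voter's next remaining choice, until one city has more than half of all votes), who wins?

Round 1: Denver 5, Edmonton 17, Austin 15, Boston 6. Denver eliminated.
Round 2: Edmonton 17, Austin 15, Boston 11. Boston eliminated.
Round 3: Edmonton 17, Austin 26. Austin has a majority (≥22).

Austin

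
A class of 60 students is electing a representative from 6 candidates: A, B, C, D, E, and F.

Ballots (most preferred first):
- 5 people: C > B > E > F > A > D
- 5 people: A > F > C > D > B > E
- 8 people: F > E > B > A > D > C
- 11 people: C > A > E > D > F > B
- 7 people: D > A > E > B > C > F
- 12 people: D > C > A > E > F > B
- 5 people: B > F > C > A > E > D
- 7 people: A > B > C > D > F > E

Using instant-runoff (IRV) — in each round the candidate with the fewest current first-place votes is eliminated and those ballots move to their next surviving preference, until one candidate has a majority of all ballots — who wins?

Round 1: A 12, B 5, C 16, D 19, E 0, F 8. E eliminated.
Round 2: A 12, B 5, C 16, D 19, F 8. B eliminated.
Round 3: A 12, C 16, D 19, F 13. A eliminated.
Round 4: C 23, D 19, F 18. F eliminated.
Round 5: C 33, D 27. C has a majority (≥31).

C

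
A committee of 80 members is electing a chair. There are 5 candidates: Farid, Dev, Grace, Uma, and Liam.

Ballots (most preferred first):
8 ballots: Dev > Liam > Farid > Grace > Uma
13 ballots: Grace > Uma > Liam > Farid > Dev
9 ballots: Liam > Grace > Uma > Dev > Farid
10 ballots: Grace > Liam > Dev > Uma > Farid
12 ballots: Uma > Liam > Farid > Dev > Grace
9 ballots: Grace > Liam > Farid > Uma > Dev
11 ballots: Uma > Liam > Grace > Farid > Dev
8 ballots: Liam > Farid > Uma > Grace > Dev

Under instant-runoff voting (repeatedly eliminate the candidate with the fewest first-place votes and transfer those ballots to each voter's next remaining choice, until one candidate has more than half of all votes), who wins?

Round 1: Farid 0, Dev 8, Grace 32, Uma 23, Liam 17. Farid eliminated.
Round 2: Dev 8, Grace 32, Uma 23, Liam 17. Dev eliminated.
Round 3: Grace 32, Uma 23, Liam 25. Uma eliminated.
Round 4: Grace 32, Liam 48. Liam has a majority (≥41).

Liam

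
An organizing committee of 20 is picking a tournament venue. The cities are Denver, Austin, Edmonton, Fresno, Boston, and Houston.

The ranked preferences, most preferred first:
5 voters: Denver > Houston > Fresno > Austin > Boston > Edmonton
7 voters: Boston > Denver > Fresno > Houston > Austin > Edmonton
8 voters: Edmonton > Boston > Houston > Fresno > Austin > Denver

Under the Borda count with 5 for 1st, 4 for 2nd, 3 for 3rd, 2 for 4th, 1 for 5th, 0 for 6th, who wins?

Boston

Denver: 5×5 + 7×4 + 8×0 = 53
Austin: 5×2 + 7×1 + 8×1 = 25
Edmonton: 5×0 + 7×0 + 8×5 = 40
Fresno: 5×3 + 7×3 + 8×2 = 52
Boston: 5×1 + 7×5 + 8×4 = 72
Houston: 5×4 + 7×2 + 8×3 = 58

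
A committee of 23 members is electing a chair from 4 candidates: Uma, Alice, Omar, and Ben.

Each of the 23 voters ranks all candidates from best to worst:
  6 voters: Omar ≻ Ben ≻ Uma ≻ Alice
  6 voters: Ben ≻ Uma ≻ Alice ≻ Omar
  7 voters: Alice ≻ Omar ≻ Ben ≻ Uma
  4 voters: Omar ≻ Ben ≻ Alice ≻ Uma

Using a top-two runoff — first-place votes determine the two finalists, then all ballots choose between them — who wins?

Alice

Round 1 first-place votes: Uma 0, Alice 7, Omar 10, Ben 6. Omar and Alice advance.
Runoff: Omar is ranked above Alice on 10 ballots, Alice above Omar on 13.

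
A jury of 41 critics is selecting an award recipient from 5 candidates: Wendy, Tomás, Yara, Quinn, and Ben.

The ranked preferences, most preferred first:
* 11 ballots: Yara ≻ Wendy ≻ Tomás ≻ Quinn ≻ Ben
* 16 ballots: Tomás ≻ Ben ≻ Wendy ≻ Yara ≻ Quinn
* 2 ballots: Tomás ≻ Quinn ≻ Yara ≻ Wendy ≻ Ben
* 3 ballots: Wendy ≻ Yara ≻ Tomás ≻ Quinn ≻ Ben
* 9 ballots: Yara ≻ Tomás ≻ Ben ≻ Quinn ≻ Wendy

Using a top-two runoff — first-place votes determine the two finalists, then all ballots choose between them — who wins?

Round 1 first-place votes: Wendy 3, Tomás 18, Yara 20, Quinn 0, Ben 0. Yara and Tomás advance.
Runoff: Yara is ranked above Tomás on 23 ballots, Tomás above Yara on 18.

Yara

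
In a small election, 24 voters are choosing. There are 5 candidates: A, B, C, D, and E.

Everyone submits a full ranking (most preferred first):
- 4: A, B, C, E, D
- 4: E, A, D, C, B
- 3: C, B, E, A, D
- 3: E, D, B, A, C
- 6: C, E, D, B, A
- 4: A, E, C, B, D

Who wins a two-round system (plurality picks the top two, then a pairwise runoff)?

Round 1 first-place votes: A 8, B 0, C 9, D 0, E 7. C and A advance.
Runoff: C is ranked above A on 9 ballots, A above C on 15.

A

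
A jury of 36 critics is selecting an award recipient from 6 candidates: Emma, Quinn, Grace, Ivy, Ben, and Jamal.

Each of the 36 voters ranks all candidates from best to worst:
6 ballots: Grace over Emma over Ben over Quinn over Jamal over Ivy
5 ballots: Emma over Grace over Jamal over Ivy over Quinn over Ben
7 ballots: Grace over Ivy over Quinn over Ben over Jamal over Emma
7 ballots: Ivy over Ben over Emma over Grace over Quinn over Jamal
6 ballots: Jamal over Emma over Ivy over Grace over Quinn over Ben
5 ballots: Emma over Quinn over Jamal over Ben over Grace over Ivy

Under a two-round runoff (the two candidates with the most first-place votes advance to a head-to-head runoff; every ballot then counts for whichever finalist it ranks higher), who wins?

Round 1 first-place votes: Emma 10, Quinn 0, Grace 13, Ivy 7, Ben 0, Jamal 6. Grace and Emma advance.
Runoff: Grace is ranked above Emma on 13 ballots, Emma above Grace on 23.

Emma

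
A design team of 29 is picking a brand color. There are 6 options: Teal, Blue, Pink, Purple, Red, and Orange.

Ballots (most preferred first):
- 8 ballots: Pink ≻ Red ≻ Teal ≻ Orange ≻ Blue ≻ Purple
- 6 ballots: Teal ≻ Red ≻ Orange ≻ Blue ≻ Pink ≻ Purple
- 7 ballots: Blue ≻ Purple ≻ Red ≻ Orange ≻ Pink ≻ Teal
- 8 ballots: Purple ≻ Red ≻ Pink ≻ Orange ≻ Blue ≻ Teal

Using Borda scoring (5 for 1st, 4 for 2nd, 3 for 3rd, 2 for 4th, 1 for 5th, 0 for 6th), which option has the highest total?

Teal: 8×3 + 6×5 + 7×0 + 8×0 = 54
Blue: 8×1 + 6×2 + 7×5 + 8×1 = 63
Pink: 8×5 + 6×1 + 7×1 + 8×3 = 77
Purple: 8×0 + 6×0 + 7×4 + 8×5 = 68
Red: 8×4 + 6×4 + 7×3 + 8×4 = 109
Orange: 8×2 + 6×3 + 7×2 + 8×2 = 64

Red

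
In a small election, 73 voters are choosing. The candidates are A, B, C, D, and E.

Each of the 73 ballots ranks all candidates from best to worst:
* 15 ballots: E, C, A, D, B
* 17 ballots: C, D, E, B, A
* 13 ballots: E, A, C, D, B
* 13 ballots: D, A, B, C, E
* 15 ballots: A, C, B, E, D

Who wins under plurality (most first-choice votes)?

E

First-place votes: A 15, B 0, C 17, D 13, E 28.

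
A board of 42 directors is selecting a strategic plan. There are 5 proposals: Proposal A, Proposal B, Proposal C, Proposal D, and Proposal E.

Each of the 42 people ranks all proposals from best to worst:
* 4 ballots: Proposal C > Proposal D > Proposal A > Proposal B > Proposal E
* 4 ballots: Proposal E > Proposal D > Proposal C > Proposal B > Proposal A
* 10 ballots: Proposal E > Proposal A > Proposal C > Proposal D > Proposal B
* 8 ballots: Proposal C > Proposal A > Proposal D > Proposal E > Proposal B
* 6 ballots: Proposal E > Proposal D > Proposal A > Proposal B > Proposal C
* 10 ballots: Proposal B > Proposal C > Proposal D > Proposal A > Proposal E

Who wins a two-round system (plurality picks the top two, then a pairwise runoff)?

Proposal C

Round 1 first-place votes: Proposal A 0, Proposal B 10, Proposal C 12, Proposal D 0, Proposal E 20. Proposal E and Proposal C advance.
Runoff: Proposal E is ranked above Proposal C on 20 ballots, Proposal C above Proposal E on 22.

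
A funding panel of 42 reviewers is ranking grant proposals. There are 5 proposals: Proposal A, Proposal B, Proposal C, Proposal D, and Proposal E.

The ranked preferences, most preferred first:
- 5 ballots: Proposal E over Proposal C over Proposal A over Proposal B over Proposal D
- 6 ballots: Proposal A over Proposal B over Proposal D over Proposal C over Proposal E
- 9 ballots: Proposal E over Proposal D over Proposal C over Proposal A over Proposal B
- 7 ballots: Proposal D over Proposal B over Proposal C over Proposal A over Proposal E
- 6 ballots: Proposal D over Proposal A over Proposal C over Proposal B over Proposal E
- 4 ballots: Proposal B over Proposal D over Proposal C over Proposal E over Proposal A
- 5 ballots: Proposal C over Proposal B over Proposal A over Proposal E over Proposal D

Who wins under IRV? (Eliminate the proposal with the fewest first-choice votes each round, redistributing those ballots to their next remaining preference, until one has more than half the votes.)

Round 1: Proposal A 6, Proposal B 4, Proposal C 5, Proposal D 13, Proposal E 14. Proposal B eliminated.
Round 2: Proposal A 6, Proposal C 5, Proposal D 17, Proposal E 14. Proposal C eliminated.
Round 3: Proposal A 11, Proposal D 17, Proposal E 14. Proposal A eliminated.
Round 4: Proposal D 23, Proposal E 19. Proposal D has a majority (≥22).

Proposal D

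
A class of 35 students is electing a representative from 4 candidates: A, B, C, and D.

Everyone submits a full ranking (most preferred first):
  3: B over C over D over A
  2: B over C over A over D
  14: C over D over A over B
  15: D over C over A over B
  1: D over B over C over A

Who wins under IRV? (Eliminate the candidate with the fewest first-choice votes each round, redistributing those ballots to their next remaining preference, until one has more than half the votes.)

C

Round 1: A 0, B 5, C 14, D 16. A eliminated.
Round 2: B 5, C 14, D 16. B eliminated.
Round 3: C 19, D 16. C has a majority (≥18).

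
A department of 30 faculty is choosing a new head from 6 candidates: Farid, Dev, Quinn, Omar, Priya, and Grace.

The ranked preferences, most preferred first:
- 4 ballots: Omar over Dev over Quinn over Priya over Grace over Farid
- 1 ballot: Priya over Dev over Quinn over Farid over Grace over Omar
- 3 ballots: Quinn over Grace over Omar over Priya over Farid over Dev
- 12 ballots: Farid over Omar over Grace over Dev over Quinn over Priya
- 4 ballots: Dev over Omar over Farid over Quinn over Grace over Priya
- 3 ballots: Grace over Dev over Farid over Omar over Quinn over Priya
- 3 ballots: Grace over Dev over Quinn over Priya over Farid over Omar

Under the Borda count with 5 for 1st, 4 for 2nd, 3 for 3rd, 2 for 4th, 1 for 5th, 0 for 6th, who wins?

Omar

Farid: 4×0 + 1×2 + 3×1 + 12×5 + 4×3 + 3×3 + 3×1 = 89
Dev: 4×4 + 1×4 + 3×0 + 12×2 + 4×5 + 3×4 + 3×4 = 88
Quinn: 4×3 + 1×3 + 3×5 + 12×1 + 4×2 + 3×1 + 3×3 = 62
Omar: 4×5 + 1×0 + 3×3 + 12×4 + 4×4 + 3×2 + 3×0 = 99
Priya: 4×2 + 1×5 + 3×2 + 12×0 + 4×0 + 3×0 + 3×2 = 25
Grace: 4×1 + 1×1 + 3×4 + 12×3 + 4×1 + 3×5 + 3×5 = 87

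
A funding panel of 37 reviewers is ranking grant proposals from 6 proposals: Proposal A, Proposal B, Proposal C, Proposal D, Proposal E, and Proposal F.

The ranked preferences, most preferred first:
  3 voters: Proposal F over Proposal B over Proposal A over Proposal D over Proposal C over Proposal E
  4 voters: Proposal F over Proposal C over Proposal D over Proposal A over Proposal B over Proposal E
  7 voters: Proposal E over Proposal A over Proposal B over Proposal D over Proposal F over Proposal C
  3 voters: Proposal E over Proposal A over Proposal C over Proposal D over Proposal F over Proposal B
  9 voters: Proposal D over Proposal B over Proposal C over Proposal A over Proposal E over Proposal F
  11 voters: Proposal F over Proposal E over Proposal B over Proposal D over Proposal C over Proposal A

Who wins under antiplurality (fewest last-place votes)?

Proposal D

Last-place votes: Proposal A 11, Proposal B 3, Proposal C 7, Proposal D 0, Proposal E 7, Proposal F 9.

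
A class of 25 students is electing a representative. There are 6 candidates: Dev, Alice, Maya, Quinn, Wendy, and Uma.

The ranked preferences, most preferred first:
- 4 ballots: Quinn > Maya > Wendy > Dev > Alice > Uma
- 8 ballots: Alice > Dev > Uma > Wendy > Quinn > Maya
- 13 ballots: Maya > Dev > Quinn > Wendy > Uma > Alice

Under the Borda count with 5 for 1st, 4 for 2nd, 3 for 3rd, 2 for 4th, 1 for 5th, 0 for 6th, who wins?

Dev: 4×2 + 8×4 + 13×4 = 92
Alice: 4×1 + 8×5 + 13×0 = 44
Maya: 4×4 + 8×0 + 13×5 = 81
Quinn: 4×5 + 8×1 + 13×3 = 67
Wendy: 4×3 + 8×2 + 13×2 = 54
Uma: 4×0 + 8×3 + 13×1 = 37

Dev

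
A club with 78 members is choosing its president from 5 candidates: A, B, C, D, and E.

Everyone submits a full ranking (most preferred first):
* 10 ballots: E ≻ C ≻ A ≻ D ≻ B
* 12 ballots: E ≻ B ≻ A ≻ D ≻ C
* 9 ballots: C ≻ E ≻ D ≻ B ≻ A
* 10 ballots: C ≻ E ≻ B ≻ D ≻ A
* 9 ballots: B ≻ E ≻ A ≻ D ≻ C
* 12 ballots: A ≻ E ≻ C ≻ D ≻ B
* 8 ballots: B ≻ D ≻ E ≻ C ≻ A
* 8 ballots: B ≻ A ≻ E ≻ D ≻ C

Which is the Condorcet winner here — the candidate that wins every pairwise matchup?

E vs A: 58–20
E vs B: 53–25
E vs C: 59–19
E vs D: 70–8
E beats every other candidate.

E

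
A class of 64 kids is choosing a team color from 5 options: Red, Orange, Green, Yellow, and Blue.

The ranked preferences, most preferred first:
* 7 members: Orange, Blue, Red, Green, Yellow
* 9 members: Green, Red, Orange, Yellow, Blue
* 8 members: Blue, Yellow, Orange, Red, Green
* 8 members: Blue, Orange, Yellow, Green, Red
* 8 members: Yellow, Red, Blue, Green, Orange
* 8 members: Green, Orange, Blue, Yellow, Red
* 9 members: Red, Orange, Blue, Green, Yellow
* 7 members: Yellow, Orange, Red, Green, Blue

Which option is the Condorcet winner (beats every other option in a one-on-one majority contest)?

Orange vs Red: 38–26
Orange vs Green: 39–25
Orange vs Yellow: 41–23
Orange vs Blue: 40–24
Orange beats every other option.

Orange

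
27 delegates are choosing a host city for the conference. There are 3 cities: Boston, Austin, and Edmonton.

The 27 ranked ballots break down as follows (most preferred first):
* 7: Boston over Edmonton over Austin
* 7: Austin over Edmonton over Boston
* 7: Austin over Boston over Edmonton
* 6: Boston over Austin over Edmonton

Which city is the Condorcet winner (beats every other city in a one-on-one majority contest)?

Austin vs Boston: 14–13
Austin vs Edmonton: 20–7
Austin beats every other city.

Austin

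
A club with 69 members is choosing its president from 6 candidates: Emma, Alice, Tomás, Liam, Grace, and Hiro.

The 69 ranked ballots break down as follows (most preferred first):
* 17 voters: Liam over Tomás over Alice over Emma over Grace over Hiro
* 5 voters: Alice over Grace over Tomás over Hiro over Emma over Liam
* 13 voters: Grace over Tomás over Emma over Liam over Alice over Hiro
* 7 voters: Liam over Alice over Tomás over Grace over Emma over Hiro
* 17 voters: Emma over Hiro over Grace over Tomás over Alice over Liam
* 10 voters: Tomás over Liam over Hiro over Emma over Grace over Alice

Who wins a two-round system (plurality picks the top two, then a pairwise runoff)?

Emma

Round 1 first-place votes: Emma 17, Alice 5, Tomás 10, Liam 24, Grace 13, Hiro 0. Liam and Emma advance.
Runoff: Liam is ranked above Emma on 34 ballots, Emma above Liam on 35.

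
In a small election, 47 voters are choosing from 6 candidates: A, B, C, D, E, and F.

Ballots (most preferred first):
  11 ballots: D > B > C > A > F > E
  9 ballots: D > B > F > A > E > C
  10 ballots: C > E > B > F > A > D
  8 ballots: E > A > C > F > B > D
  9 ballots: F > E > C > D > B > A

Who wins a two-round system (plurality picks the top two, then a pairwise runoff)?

Round 1 first-place votes: A 0, B 0, C 10, D 20, E 8, F 9. D and C advance.
Runoff: D is ranked above C on 20 ballots, C above D on 27.

C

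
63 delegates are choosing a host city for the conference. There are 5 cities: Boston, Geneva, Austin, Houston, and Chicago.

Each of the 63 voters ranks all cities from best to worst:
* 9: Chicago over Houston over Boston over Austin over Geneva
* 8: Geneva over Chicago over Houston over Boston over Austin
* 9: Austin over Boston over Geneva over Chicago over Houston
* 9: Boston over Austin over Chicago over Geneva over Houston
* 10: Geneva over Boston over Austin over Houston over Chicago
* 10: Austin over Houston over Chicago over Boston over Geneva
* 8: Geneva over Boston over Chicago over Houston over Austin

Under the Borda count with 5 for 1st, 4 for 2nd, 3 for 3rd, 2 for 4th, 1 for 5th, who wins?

Boston: 9×3 + 8×2 + 9×4 + 9×5 + 10×4 + 10×2 + 8×4 = 216
Geneva: 9×1 + 8×5 + 9×3 + 9×2 + 10×5 + 10×1 + 8×5 = 194
Austin: 9×2 + 8×1 + 9×5 + 9×4 + 10×3 + 10×5 + 8×1 = 195
Houston: 9×4 + 8×3 + 9×1 + 9×1 + 10×2 + 10×4 + 8×2 = 154
Chicago: 9×5 + 8×4 + 9×2 + 9×3 + 10×1 + 10×3 + 8×3 = 186

Boston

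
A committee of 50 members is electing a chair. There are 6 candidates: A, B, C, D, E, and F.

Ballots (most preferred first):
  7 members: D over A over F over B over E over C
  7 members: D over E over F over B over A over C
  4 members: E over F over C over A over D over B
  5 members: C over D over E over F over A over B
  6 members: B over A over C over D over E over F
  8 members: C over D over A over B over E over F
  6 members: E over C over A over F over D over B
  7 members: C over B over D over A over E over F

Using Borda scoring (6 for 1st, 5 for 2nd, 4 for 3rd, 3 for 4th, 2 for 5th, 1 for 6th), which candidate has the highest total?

D

A: 7×5 + 7×2 + 4×3 + 5×2 + 6×5 + 8×4 + 6×4 + 7×3 = 178
B: 7×3 + 7×3 + 4×1 + 5×1 + 6×6 + 8×3 + 6×1 + 7×5 = 152
C: 7×1 + 7×1 + 4×4 + 5×6 + 6×4 + 8×6 + 6×5 + 7×6 = 204
D: 7×6 + 7×6 + 4×2 + 5×5 + 6×3 + 8×5 + 6×2 + 7×4 = 215
E: 7×2 + 7×5 + 4×6 + 5×4 + 6×2 + 8×2 + 6×6 + 7×2 = 171
F: 7×4 + 7×4 + 4×5 + 5×3 + 6×1 + 8×1 + 6×3 + 7×1 = 130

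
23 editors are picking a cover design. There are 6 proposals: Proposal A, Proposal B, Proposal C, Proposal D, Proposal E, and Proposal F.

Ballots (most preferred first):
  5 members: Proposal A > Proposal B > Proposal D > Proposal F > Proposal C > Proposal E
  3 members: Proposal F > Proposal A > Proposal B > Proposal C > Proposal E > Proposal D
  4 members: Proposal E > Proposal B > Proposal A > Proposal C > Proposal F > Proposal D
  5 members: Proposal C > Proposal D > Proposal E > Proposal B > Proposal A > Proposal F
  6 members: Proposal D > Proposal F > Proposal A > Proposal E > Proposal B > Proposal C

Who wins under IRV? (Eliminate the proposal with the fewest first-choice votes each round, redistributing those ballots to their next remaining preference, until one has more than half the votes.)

Round 1: Proposal A 5, Proposal B 0, Proposal C 5, Proposal D 6, Proposal E 4, Proposal F 3. Proposal B eliminated.
Round 2: Proposal A 5, Proposal C 5, Proposal D 6, Proposal E 4, Proposal F 3. Proposal F eliminated.
Round 3: Proposal A 8, Proposal C 5, Proposal D 6, Proposal E 4. Proposal E eliminated.
Round 4: Proposal A 12, Proposal C 5, Proposal D 6. Proposal A has a majority (≥12).

Proposal A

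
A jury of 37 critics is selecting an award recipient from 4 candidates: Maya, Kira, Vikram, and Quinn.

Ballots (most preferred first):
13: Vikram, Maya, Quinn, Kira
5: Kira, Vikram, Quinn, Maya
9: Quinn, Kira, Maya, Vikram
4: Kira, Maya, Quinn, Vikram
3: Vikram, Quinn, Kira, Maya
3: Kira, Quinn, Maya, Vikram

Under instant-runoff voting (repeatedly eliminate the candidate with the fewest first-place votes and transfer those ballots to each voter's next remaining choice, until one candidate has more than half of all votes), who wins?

Round 1: Maya 0, Kira 12, Vikram 16, Quinn 9. Maya eliminated.
Round 2: Kira 12, Vikram 16, Quinn 9. Quinn eliminated.
Round 3: Kira 21, Vikram 16. Kira has a majority (≥19).

Kira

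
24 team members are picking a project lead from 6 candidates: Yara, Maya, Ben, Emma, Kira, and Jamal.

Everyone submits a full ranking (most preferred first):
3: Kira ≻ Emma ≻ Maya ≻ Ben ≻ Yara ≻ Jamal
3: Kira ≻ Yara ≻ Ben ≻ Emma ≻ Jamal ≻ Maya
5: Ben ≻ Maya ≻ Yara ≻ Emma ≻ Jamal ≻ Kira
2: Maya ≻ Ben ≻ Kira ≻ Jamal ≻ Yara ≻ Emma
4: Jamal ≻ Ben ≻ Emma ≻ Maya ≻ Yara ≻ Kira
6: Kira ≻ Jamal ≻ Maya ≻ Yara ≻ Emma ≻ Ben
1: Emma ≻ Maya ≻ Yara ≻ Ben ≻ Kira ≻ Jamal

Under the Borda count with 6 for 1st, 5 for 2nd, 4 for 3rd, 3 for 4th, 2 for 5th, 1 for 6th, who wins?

Maya

Yara: 3×2 + 3×5 + 5×4 + 2×2 + 4×2 + 6×3 + 1×4 = 75
Maya: 3×4 + 3×1 + 5×5 + 2×6 + 4×3 + 6×4 + 1×5 = 93
Ben: 3×3 + 3×4 + 5×6 + 2×5 + 4×5 + 6×1 + 1×3 = 90
Emma: 3×5 + 3×3 + 5×3 + 2×1 + 4×4 + 6×2 + 1×6 = 75
Kira: 3×6 + 3×6 + 5×1 + 2×4 + 4×1 + 6×6 + 1×2 = 91
Jamal: 3×1 + 3×2 + 5×2 + 2×3 + 4×6 + 6×5 + 1×1 = 80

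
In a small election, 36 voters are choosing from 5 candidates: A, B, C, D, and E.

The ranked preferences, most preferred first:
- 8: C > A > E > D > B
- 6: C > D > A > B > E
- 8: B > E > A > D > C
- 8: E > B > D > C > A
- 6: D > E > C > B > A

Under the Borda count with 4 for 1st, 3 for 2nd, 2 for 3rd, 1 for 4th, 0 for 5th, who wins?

A: 8×3 + 6×2 + 8×2 + 8×0 + 6×0 = 52
B: 8×0 + 6×1 + 8×4 + 8×3 + 6×1 = 68
C: 8×4 + 6×4 + 8×0 + 8×1 + 6×2 = 76
D: 8×1 + 6×3 + 8×1 + 8×2 + 6×4 = 74
E: 8×2 + 6×0 + 8×3 + 8×4 + 6×3 = 90

E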